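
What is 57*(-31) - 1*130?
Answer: -1897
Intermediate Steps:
57*(-31) - 1*130 = -1767 - 130 = -1897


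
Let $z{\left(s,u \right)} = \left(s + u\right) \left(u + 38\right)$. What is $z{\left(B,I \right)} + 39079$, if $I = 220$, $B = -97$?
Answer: $70813$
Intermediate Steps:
$z{\left(s,u \right)} = \left(38 + u\right) \left(s + u\right)$ ($z{\left(s,u \right)} = \left(s + u\right) \left(38 + u\right) = \left(38 + u\right) \left(s + u\right)$)
$z{\left(B,I \right)} + 39079 = \left(220^{2} + 38 \left(-97\right) + 38 \cdot 220 - 21340\right) + 39079 = \left(48400 - 3686 + 8360 - 21340\right) + 39079 = 31734 + 39079 = 70813$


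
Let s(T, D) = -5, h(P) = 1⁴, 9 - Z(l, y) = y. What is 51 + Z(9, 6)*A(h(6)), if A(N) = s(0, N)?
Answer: 36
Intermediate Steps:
Z(l, y) = 9 - y
h(P) = 1
A(N) = -5
51 + Z(9, 6)*A(h(6)) = 51 + (9 - 1*6)*(-5) = 51 + (9 - 6)*(-5) = 51 + 3*(-5) = 51 - 15 = 36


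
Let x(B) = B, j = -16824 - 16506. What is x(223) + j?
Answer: -33107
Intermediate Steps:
j = -33330
x(223) + j = 223 - 33330 = -33107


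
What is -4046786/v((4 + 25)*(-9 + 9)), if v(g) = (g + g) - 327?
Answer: 4046786/327 ≈ 12376.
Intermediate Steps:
v(g) = -327 + 2*g (v(g) = 2*g - 327 = -327 + 2*g)
-4046786/v((4 + 25)*(-9 + 9)) = -4046786/(-327 + 2*((4 + 25)*(-9 + 9))) = -4046786/(-327 + 2*(29*0)) = -4046786/(-327 + 2*0) = -4046786/(-327 + 0) = -4046786/(-327) = -4046786*(-1/327) = 4046786/327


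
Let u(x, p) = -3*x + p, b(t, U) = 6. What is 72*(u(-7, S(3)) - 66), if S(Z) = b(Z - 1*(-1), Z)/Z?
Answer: -3096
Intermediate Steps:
S(Z) = 6/Z
u(x, p) = p - 3*x
72*(u(-7, S(3)) - 66) = 72*((6/3 - 3*(-7)) - 66) = 72*((6*(⅓) + 21) - 66) = 72*((2 + 21) - 66) = 72*(23 - 66) = 72*(-43) = -3096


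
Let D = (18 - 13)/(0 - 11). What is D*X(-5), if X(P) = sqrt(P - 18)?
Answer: -5*I*sqrt(23)/11 ≈ -2.1799*I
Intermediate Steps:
X(P) = sqrt(-18 + P)
D = -5/11 (D = 5/(-11) = 5*(-1/11) = -5/11 ≈ -0.45455)
D*X(-5) = -5*sqrt(-18 - 5)/11 = -5*I*sqrt(23)/11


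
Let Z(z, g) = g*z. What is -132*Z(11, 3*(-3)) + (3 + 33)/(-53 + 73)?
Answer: 65349/5 ≈ 13070.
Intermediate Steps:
-132*Z(11, 3*(-3)) + (3 + 33)/(-53 + 73) = -132*3*(-3)*11 + (3 + 33)/(-53 + 73) = -(-1188)*11 + 36/20 = -132*(-99) + 36*(1/20) = 13068 + 9/5 = 65349/5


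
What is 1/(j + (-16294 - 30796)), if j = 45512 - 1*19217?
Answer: -1/20795 ≈ -4.8088e-5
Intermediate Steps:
j = 26295 (j = 45512 - 19217 = 26295)
1/(j + (-16294 - 30796)) = 1/(26295 + (-16294 - 30796)) = 1/(26295 - 47090) = 1/(-20795) = -1/20795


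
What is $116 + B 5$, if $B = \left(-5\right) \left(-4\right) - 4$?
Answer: $196$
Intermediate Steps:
$B = 16$ ($B = 20 - 4 = 16$)
$116 + B 5 = 116 + 16 \cdot 5 = 116 + 80 = 196$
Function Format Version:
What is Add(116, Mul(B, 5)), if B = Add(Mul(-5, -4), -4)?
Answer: 196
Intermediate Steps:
B = 16 (B = Add(20, -4) = 16)
Add(116, Mul(B, 5)) = Add(116, Mul(16, 5)) = Add(116, 80) = 196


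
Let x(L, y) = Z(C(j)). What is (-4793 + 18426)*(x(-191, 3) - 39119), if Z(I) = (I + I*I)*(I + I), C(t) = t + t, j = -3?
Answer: -538217207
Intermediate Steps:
C(t) = 2*t
Z(I) = 2*I*(I + I**2) (Z(I) = (I + I**2)*(2*I) = 2*I*(I + I**2))
x(L, y) = -360 (x(L, y) = 2*(2*(-3))**2*(1 + 2*(-3)) = 2*(-6)**2*(1 - 6) = 2*36*(-5) = -360)
(-4793 + 18426)*(x(-191, 3) - 39119) = (-4793 + 18426)*(-360 - 39119) = 13633*(-39479) = -538217207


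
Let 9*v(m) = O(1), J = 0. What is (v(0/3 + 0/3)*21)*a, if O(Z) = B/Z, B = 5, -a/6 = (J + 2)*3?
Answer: -420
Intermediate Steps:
a = -36 (a = -6*(0 + 2)*3 = -12*3 = -6*6 = -36)
O(Z) = 5/Z
v(m) = 5/9 (v(m) = (5/1)/9 = (5*1)/9 = (⅑)*5 = 5/9)
(v(0/3 + 0/3)*21)*a = ((5/9)*21)*(-36) = (35/3)*(-36) = -420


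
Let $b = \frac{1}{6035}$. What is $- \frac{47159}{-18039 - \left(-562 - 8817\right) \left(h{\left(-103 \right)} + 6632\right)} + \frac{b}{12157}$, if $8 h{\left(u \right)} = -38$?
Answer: $- \frac{395414349459}{521026088919535} \approx -0.00075891$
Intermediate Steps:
$h{\left(u \right)} = - \frac{19}{4}$ ($h{\left(u \right)} = \frac{1}{8} \left(-38\right) = - \frac{19}{4}$)
$b = \frac{1}{6035} \approx 0.0001657$
$- \frac{47159}{-18039 - \left(-562 - 8817\right) \left(h{\left(-103 \right)} + 6632\right)} + \frac{b}{12157} = - \frac{47159}{-18039 - \left(-562 - 8817\right) \left(- \frac{19}{4} + 6632\right)} + \frac{1}{6035 \cdot 12157} = - \frac{47159}{-18039 - \left(-9379\right) \frac{26509}{4}} + \frac{1}{6035} \cdot \frac{1}{12157} = - \frac{47159}{-18039 - - \frac{248627911}{4}} + \frac{1}{73367495} = - \frac{47159}{-18039 + \frac{248627911}{4}} + \frac{1}{73367495} = - \frac{47159}{\frac{248555755}{4}} + \frac{1}{73367495} = \left(-47159\right) \frac{4}{248555755} + \frac{1}{73367495} = - \frac{26948}{35507965} + \frac{1}{73367495} = - \frac{395414349459}{521026088919535}$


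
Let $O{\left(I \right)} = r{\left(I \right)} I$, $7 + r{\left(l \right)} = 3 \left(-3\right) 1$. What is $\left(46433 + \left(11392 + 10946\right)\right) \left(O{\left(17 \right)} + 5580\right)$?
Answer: $365036468$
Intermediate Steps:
$r{\left(l \right)} = -16$ ($r{\left(l \right)} = -7 + 3 \left(-3\right) 1 = -7 - 9 = -16$)
$O{\left(I \right)} = - 16 I$
$\left(46433 + \left(11392 + 10946\right)\right) \left(O{\left(17 \right)} + 5580\right) = \left(46433 + \left(11392 + 10946\right)\right) \left(\left(-16\right) 17 + 5580\right) = \left(46433 + 22338\right) \left(-272 + 5580\right) = 68771 \cdot 5308 = 365036468$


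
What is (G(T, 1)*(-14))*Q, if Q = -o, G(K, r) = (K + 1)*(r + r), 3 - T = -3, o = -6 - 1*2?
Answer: -1568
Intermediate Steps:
o = -8 (o = -6 - 2 = -8)
T = 6 (T = 3 - 1*(-3) = 3 + 3 = 6)
G(K, r) = 2*r*(1 + K) (G(K, r) = (1 + K)*(2*r) = 2*r*(1 + K))
Q = 8 (Q = -1*(-8) = 8)
(G(T, 1)*(-14))*Q = ((2*1*(1 + 6))*(-14))*8 = ((2*1*7)*(-14))*8 = (14*(-14))*8 = -196*8 = -1568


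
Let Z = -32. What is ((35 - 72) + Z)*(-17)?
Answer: 1173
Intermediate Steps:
((35 - 72) + Z)*(-17) = ((35 - 72) - 32)*(-17) = (-37 - 32)*(-17) = -69*(-17) = 1173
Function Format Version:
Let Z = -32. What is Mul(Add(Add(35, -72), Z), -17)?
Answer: 1173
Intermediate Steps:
Mul(Add(Add(35, -72), Z), -17) = Mul(Add(Add(35, -72), -32), -17) = Mul(Add(-37, -32), -17) = Mul(-69, -17) = 1173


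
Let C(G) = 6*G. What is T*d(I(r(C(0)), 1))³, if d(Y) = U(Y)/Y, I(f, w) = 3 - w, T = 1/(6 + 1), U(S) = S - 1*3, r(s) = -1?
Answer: -1/56 ≈ -0.017857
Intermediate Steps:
U(S) = -3 + S (U(S) = S - 3 = -3 + S)
T = ⅐ (T = 1/7 = ⅐ ≈ 0.14286)
d(Y) = (-3 + Y)/Y
T*d(I(r(C(0)), 1))³ = ((-3 + (3 - 1*1))/(3 - 1*1))³/7 = ((-3 + (3 - 1))/(3 - 1))³/7 = ((-3 + 2)/2)³/7 = ((½)*(-1))³/7 = (-½)³/7 = (⅐)*(-⅛) = -1/56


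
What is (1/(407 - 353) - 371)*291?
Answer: -1943201/18 ≈ -1.0796e+5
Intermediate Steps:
(1/(407 - 353) - 371)*291 = (1/54 - 371)*291 = -20033/54*291 = -1943201/18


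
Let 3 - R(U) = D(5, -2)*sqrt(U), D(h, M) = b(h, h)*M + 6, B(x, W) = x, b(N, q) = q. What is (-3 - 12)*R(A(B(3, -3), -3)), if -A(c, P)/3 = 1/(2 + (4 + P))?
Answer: -45 - 60*I ≈ -45.0 - 60.0*I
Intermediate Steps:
A(c, P) = -3/(6 + P) (A(c, P) = -3/(2 + (4 + P)) = -3/(6 + P))
D(h, M) = 6 + M*h (D(h, M) = h*M + 6 = M*h + 6 = 6 + M*h)
R(U) = 3 + 4*sqrt(U) (R(U) = 3 - (6 - 2*5)*sqrt(U) = 3 - (6 - 10)*sqrt(U) = 3 - (-4)*sqrt(U) = 3 + 4*sqrt(U))
(-3 - 12)*R(A(B(3, -3), -3)) = (-3 - 12)*(3 + 4*sqrt(-3/(6 - 3))) = -15*(3 + 4*sqrt(-3/3)) = -15*(3 + 4*sqrt(-3*1/3)) = -15*(3 + 4*sqrt(-1)) = -15*(3 + 4*I) = -45 - 60*I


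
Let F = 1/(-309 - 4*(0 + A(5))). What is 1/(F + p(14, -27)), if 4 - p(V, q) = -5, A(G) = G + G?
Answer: 349/3140 ≈ 0.11115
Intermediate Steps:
A(G) = 2*G
p(V, q) = 9 (p(V, q) = 4 - 1*(-5) = 4 + 5 = 9)
F = -1/349 (F = 1/(-309 - 4*(0 + 2*5)) = 1/(-309 - 4*(0 + 10)) = 1/(-309 - 4*10) = 1/(-309 - 40) = 1/(-349) = -1/349 ≈ -0.0028653)
1/(F + p(14, -27)) = 1/(-1/349 + 9) = 1/(3140/349) = 349/3140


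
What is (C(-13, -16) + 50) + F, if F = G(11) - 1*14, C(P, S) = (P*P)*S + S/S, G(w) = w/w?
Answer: -2666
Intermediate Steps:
G(w) = 1
C(P, S) = 1 + S*P² (C(P, S) = P²*S + 1 = S*P² + 1 = 1 + S*P²)
F = -13 (F = 1 - 1*14 = 1 - 14 = -13)
(C(-13, -16) + 50) + F = ((1 - 16*(-13)²) + 50) - 13 = ((1 - 16*169) + 50) - 13 = ((1 - 2704) + 50) - 13 = (-2703 + 50) - 13 = -2653 - 13 = -2666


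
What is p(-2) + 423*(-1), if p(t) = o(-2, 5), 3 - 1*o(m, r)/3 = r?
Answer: -429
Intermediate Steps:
o(m, r) = 9 - 3*r
p(t) = -6 (p(t) = 9 - 3*5 = 9 - 15 = -6)
p(-2) + 423*(-1) = -6 + 423*(-1) = -6 - 423 = -429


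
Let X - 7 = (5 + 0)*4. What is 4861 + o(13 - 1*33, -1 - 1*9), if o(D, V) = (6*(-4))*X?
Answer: 4213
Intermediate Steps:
X = 27 (X = 7 + (5 + 0)*4 = 7 + 5*4 = 7 + 20 = 27)
o(D, V) = -648 (o(D, V) = (6*(-4))*27 = -24*27 = -648)
4861 + o(13 - 1*33, -1 - 1*9) = 4861 - 648 = 4213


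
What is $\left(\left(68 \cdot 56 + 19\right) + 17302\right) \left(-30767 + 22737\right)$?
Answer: $-169665870$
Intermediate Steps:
$\left(\left(68 \cdot 56 + 19\right) + 17302\right) \left(-30767 + 22737\right) = \left(\left(3808 + 19\right) + 17302\right) \left(-8030\right) = \left(3827 + 17302\right) \left(-8030\right) = 21129 \left(-8030\right) = -169665870$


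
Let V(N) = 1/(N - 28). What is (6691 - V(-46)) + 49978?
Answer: 4193507/74 ≈ 56669.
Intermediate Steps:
V(N) = 1/(-28 + N)
(6691 - V(-46)) + 49978 = (6691 - 1/(-28 - 46)) + 49978 = (6691 - 1/(-74)) + 49978 = (6691 - 1*(-1/74)) + 49978 = (6691 + 1/74) + 49978 = 495135/74 + 49978 = 4193507/74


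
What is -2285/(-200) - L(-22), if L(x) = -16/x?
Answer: 4707/440 ≈ 10.698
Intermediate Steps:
-2285/(-200) - L(-22) = -2285/(-200) - (-16)/(-22) = -2285*(-1/200) - (-16)*(-1)/22 = 457/40 - 1*8/11 = 457/40 - 8/11 = 4707/440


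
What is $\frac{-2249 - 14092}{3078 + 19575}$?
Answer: $- \frac{5447}{7551} \approx -0.72136$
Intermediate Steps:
$\frac{-2249 - 14092}{3078 + 19575} = - \frac{16341}{22653} = \left(-16341\right) \frac{1}{22653} = - \frac{5447}{7551}$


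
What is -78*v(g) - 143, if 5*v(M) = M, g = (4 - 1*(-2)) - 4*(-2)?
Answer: -1807/5 ≈ -361.40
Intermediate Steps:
g = 14 (g = (4 + 2) + 8 = 6 + 8 = 14)
v(M) = M/5
-78*v(g) - 143 = -78*14/5 - 143 = -1092/5 - 143 = -1807/5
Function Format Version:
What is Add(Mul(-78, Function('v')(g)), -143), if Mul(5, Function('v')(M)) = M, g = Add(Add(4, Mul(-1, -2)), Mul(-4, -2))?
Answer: Rational(-1807, 5) ≈ -361.40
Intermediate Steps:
g = 14 (g = Add(Add(4, 2), 8) = Add(6, 8) = 14)
Function('v')(M) = Mul(Rational(1, 5), M)
Add(Mul(-78, Function('v')(g)), -143) = Add(Mul(-78, Mul(Rational(1, 5), 14)), -143) = Add(Mul(-78, Rational(14, 5)), -143) = Add(Rational(-1092, 5), -143) = Rational(-1807, 5)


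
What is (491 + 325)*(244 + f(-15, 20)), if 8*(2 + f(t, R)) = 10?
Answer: 198492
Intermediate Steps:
f(t, R) = -3/4 (f(t, R) = -2 + (1/8)*10 = -2 + 5/4 = -3/4)
(491 + 325)*(244 + f(-15, 20)) = (491 + 325)*(244 - 3/4) = 816*(973/4) = 198492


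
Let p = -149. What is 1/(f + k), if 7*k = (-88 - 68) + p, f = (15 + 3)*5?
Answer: 7/325 ≈ 0.021538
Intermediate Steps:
f = 90 (f = 18*5 = 90)
k = -305/7 (k = ((-88 - 68) - 149)/7 = (-156 - 149)/7 = (1/7)*(-305) = -305/7 ≈ -43.571)
1/(f + k) = 1/(90 - 305/7) = 1/(325/7) = 7/325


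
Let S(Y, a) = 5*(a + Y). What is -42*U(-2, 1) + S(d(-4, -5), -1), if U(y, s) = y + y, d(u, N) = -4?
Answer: 143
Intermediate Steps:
S(Y, a) = 5*Y + 5*a (S(Y, a) = 5*(Y + a) = 5*Y + 5*a)
U(y, s) = 2*y
-42*U(-2, 1) + S(d(-4, -5), -1) = -84*(-2) + (5*(-4) + 5*(-1)) = -42*(-4) + (-20 - 5) = 168 - 25 = 143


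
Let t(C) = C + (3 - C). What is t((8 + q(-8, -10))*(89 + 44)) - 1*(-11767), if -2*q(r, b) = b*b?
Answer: 11770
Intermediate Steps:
q(r, b) = -b²/2 (q(r, b) = -b*b/2 = -b²/2)
t(C) = 3
t((8 + q(-8, -10))*(89 + 44)) - 1*(-11767) = 3 - 1*(-11767) = 3 + 11767 = 11770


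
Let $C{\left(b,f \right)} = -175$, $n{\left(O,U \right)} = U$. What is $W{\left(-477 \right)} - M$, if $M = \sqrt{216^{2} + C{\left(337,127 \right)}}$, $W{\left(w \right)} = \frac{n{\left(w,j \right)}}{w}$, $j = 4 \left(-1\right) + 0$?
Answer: $\frac{4}{477} - \sqrt{46481} \approx -215.59$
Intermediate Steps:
$j = -4$ ($j = -4 + 0 = -4$)
$W{\left(w \right)} = - \frac{4}{w}$
$M = \sqrt{46481}$ ($M = \sqrt{216^{2} - 175} = \sqrt{46656 - 175} = \sqrt{46481} \approx 215.59$)
$W{\left(-477 \right)} - M = - \frac{4}{-477} - \sqrt{46481} = \left(-4\right) \left(- \frac{1}{477}\right) - \sqrt{46481} = \frac{4}{477} - \sqrt{46481}$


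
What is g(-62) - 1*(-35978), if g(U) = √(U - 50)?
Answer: 35978 + 4*I*√7 ≈ 35978.0 + 10.583*I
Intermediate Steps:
g(U) = √(-50 + U)
g(-62) - 1*(-35978) = √(-50 - 62) - 1*(-35978) = √(-112) + 35978 = 4*I*√7 + 35978 = 35978 + 4*I*√7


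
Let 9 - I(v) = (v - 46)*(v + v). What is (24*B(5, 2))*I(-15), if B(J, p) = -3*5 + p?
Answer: 568152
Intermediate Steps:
I(v) = 9 - 2*v*(-46 + v) (I(v) = 9 - (v - 46)*(v + v) = 9 - (-46 + v)*2*v = 9 - 2*v*(-46 + v))
B(J, p) = -15 + p
(24*B(5, 2))*I(-15) = (24*(-15 + 2))*(9 - 2*(-15)² + 92*(-15)) = (24*(-13))*(9 - 2*225 - 1380) = -312*(9 - 450 - 1380) = -312*(-1821) = 568152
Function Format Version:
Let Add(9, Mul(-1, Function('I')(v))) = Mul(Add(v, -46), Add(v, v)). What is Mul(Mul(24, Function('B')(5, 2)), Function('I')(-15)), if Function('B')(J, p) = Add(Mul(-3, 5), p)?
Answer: 568152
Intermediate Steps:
Function('I')(v) = Add(9, Mul(-2, v, Add(-46, v))) (Function('I')(v) = Add(9, Mul(-1, Mul(Add(v, -46), Add(v, v)))) = Add(9, Mul(-1, Mul(Add(-46, v), Mul(2, v)))) = Add(9, Mul(-1, Mul(2, v, Add(-46, v)))) = Add(9, Mul(-2, v, Add(-46, v))))
Function('B')(J, p) = Add(-15, p)
Mul(Mul(24, Function('B')(5, 2)), Function('I')(-15)) = Mul(Mul(24, Add(-15, 2)), Add(9, Mul(-2, Pow(-15, 2)), Mul(92, -15))) = Mul(Mul(24, -13), Add(9, Mul(-2, 225), -1380)) = Mul(-312, Add(9, -450, -1380)) = Mul(-312, -1821) = 568152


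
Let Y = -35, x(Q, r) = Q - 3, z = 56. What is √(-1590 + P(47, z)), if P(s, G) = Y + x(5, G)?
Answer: I*√1623 ≈ 40.286*I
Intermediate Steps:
x(Q, r) = -3 + Q
P(s, G) = -33 (P(s, G) = -35 + (-3 + 5) = -35 + 2 = -33)
√(-1590 + P(47, z)) = √(-1590 - 33) = √(-1623) = I*√1623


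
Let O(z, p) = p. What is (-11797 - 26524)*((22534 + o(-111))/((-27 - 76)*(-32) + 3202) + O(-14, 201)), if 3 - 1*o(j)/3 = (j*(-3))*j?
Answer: -27582114565/3249 ≈ -8.4894e+6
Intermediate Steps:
o(j) = 9 + 9*j² (o(j) = 9 - 3*j*(-3)*j = 9 - 3*(-3*j)*j = 9 - (-9)*j² = 9 + 9*j²)
(-11797 - 26524)*((22534 + o(-111))/((-27 - 76)*(-32) + 3202) + O(-14, 201)) = (-11797 - 26524)*((22534 + (9 + 9*(-111)²))/((-27 - 76)*(-32) + 3202) + 201) = -38321*((22534 + (9 + 9*12321))/(-103*(-32) + 3202) + 201) = -38321*((22534 + (9 + 110889))/(3296 + 3202) + 201) = -38321*((22534 + 110898)/6498 + 201) = -38321*(133432*(1/6498) + 201) = -38321*(66716/3249 + 201) = -38321*719765/3249 = -27582114565/3249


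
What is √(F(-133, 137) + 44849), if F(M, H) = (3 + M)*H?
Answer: √27039 ≈ 164.44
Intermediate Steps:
F(M, H) = H*(3 + M)
√(F(-133, 137) + 44849) = √(137*(3 - 133) + 44849) = √(137*(-130) + 44849) = √(-17810 + 44849) = √27039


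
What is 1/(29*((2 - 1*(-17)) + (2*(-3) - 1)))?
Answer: 1/348 ≈ 0.0028736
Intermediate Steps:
1/(29*((2 - 1*(-17)) + (2*(-3) - 1))) = 1/(29*((2 + 17) + (-6 - 1))) = 1/(29*(19 - 7)) = 1/(29*12) = 1/348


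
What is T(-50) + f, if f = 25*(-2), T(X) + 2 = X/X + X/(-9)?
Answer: -409/9 ≈ -45.444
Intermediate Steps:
T(X) = -1 - X/9 (T(X) = -2 + (X/X + X/(-9)) = -2 + (1 + X*(-⅑)) = -2 + (1 - X/9) = -1 - X/9)
f = -50
T(-50) + f = (-1 - ⅑*(-50)) - 50 = (-1 + 50/9) - 50 = 41/9 - 50 = -409/9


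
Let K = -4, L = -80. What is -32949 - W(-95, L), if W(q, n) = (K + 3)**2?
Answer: -32950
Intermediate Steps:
W(q, n) = 1 (W(q, n) = (-4 + 3)**2 = (-1)**2 = 1)
-32949 - W(-95, L) = -32949 - 1*1 = -32949 - 1 = -32950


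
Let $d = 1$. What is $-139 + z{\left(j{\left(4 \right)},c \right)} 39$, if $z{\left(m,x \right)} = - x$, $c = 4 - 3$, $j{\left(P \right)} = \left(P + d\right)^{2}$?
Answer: $-178$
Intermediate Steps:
$j{\left(P \right)} = \left(1 + P\right)^{2}$ ($j{\left(P \right)} = \left(P + 1\right)^{2} = \left(1 + P\right)^{2}$)
$c = 1$ ($c = 4 - 3 = 1$)
$-139 + z{\left(j{\left(4 \right)},c \right)} 39 = -139 + \left(-1\right) 1 \cdot 39 = -139 - 39 = -178$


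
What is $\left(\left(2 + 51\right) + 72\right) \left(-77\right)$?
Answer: $-9625$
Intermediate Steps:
$\left(\left(2 + 51\right) + 72\right) \left(-77\right) = \left(53 + 72\right) \left(-77\right) = 125 \left(-77\right) = -9625$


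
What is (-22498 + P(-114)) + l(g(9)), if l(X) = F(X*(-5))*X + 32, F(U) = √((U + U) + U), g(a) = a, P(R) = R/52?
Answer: -584173/26 + 27*I*√15 ≈ -22468.0 + 104.57*I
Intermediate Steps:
P(R) = R/52 (P(R) = R*(1/52) = R/52)
F(U) = √3*√U (F(U) = √(2*U + U) = √(3*U) = √3*√U)
l(X) = 32 + X*√15*√(-X) (l(X) = (√3*√(X*(-5)))*X + 32 = (√3*√(-5*X))*X + 32 = (√3*(√5*√(-X)))*X + 32 = (√15*√(-X))*X + 32 = X*√15*√(-X) + 32 = 32 + X*√15*√(-X))
(-22498 + P(-114)) + l(g(9)) = (-22498 + (1/52)*(-114)) + (32 - √15*(-1*9)^(3/2)) = (-22498 - 57/26) + (32 - √15*(-9)^(3/2)) = -585005/26 + (32 - √15*(-27*I)) = -585005/26 + (32 + 27*I*√15) = -584173/26 + 27*I*√15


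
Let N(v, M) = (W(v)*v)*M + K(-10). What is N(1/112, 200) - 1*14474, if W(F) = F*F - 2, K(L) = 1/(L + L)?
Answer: -12712509699/878080 ≈ -14478.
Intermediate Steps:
K(L) = 1/(2*L)
W(F) = -2 + F**2 (W(F) = F**2 - 2 = -2 + F**2)
N(v, M) = -1/20 + M*v*(-2 + v**2) (N(v, M) = ((-2 + v**2)*v)*M + (1/2)/(-10) = (v*(-2 + v**2))*M + (1/2)*(-1/10) = M*v*(-2 + v**2) - 1/20 = -1/20 + M*v*(-2 + v**2))
N(1/112, 200) - 1*14474 = (-1/20 + 200*(-2 + (1/112)**2)/112) - 1*14474 = (-1/20 + 200*(1/112)*(-2 + (1/112)**2)) - 14474 = (-1/20 + 200*(1/112)*(-2 + 1/12544)) - 14474 = (-1/20 + 200*(1/112)*(-25087/12544)) - 14474 = (-1/20 - 627175/175616) - 14474 = -3179779/878080 - 14474 = -12712509699/878080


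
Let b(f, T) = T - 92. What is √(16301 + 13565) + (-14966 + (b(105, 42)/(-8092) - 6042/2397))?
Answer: -2846442649/190162 + √29866 ≈ -14796.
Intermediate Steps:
b(f, T) = -92 + T
√(16301 + 13565) + (-14966 + (b(105, 42)/(-8092) - 6042/2397)) = √(16301 + 13565) + (-14966 + ((-92 + 42)/(-8092) - 6042/2397)) = √29866 + (-14966 + (-50*(-1/8092) - 6042*1/2397)) = √29866 + (-14966 + (25/4046 - 2014/799)) = √29866 + (-14966 - 478157/190162) = √29866 - 2846442649/190162 = -2846442649/190162 + √29866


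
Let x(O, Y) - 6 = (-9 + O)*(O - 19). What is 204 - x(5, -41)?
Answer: 142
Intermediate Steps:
x(O, Y) = 6 + (-19 + O)*(-9 + O) (x(O, Y) = 6 + (-9 + O)*(O - 19) = 6 + (-9 + O)*(-19 + O) = 6 + (-19 + O)*(-9 + O))
204 - x(5, -41) = 204 - (177 + 5² - 28*5) = 204 - (177 + 25 - 140) = 204 - 1*62 = 204 - 62 = 142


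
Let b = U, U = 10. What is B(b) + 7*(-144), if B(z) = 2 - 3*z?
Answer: -1036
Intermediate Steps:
b = 10
B(b) + 7*(-144) = (2 - 3*10) + 7*(-144) = (2 - 30) - 1008 = -28 - 1008 = -1036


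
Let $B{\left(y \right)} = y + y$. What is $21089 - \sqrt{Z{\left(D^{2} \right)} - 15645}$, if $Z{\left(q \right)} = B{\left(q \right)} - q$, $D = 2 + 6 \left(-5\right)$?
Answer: $21089 - i \sqrt{14861} \approx 21089.0 - 121.91 i$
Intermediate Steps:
$D = -28$ ($D = 2 - 30 = -28$)
$B{\left(y \right)} = 2 y$
$Z{\left(q \right)} = q$ ($Z{\left(q \right)} = 2 q - q = q$)
$21089 - \sqrt{Z{\left(D^{2} \right)} - 15645} = 21089 - \sqrt{\left(-28\right)^{2} - 15645} = 21089 - \sqrt{784 - 15645} = 21089 - \sqrt{-14861} = 21089 - i \sqrt{14861}$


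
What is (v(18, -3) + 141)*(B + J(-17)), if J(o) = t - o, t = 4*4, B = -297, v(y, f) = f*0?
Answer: -37224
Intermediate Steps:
v(y, f) = 0
t = 16
J(o) = 16 - o
(v(18, -3) + 141)*(B + J(-17)) = (0 + 141)*(-297 + (16 - 1*(-17))) = 141*(-297 + (16 + 17)) = 141*(-297 + 33) = 141*(-264) = -37224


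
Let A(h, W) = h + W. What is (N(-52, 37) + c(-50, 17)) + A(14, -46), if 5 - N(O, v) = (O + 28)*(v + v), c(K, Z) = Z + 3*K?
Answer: 1616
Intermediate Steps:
A(h, W) = W + h
N(O, v) = 5 - 2*v*(28 + O) (N(O, v) = 5 - (O + 28)*(v + v) = 5 - (28 + O)*2*v = 5 - 2*v*(28 + O))
(N(-52, 37) + c(-50, 17)) + A(14, -46) = ((5 - 56*37 - 2*(-52)*37) + (17 + 3*(-50))) + (-46 + 14) = ((5 - 2072 + 3848) + (17 - 150)) - 32 = (1781 - 133) - 32 = 1648 - 32 = 1616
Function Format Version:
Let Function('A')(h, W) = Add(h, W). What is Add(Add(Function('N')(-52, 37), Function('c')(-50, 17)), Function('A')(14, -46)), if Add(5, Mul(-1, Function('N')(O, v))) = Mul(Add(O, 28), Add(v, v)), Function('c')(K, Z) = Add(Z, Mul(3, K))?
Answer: 1616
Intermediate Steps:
Function('A')(h, W) = Add(W, h)
Function('N')(O, v) = Add(5, Mul(-2, v, Add(28, O))) (Function('N')(O, v) = Add(5, Mul(-1, Mul(Add(O, 28), Add(v, v)))) = Add(5, Mul(-1, Mul(Add(28, O), Mul(2, v)))) = Add(5, Mul(-1, Mul(2, v, Add(28, O)))) = Add(5, Mul(-2, v, Add(28, O))))
Add(Add(Function('N')(-52, 37), Function('c')(-50, 17)), Function('A')(14, -46)) = Add(Add(Add(5, Mul(-56, 37), Mul(-2, -52, 37)), Add(17, Mul(3, -50))), Add(-46, 14)) = Add(Add(Add(5, -2072, 3848), Add(17, -150)), -32) = Add(Add(1781, -133), -32) = Add(1648, -32) = 1616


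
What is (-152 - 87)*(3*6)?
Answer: -4302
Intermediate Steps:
(-152 - 87)*(3*6) = -239*18 = -4302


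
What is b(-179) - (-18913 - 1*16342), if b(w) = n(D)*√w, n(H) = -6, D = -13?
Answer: 35255 - 6*I*√179 ≈ 35255.0 - 80.275*I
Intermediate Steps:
b(w) = -6*√w
b(-179) - (-18913 - 1*16342) = -6*I*√179 - (-18913 - 1*16342) = -6*I*√179 - (-18913 - 16342) = -6*I*√179 - 1*(-35255) = -6*I*√179 + 35255 = 35255 - 6*I*√179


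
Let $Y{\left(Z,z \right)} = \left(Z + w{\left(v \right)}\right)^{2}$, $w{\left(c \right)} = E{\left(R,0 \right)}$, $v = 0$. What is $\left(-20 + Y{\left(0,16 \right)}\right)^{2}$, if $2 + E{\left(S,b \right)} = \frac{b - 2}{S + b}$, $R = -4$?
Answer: $\frac{5041}{16} \approx 315.06$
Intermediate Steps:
$E{\left(S,b \right)} = -2 + \frac{-2 + b}{S + b}$ ($E{\left(S,b \right)} = -2 + \frac{b - 2}{S + b} = -2 + \frac{-2 + b}{S + b}$)
$w{\left(c \right)} = - \frac{3}{2}$ ($w{\left(c \right)} = \frac{-2 - 0 - -8}{-4 + 0} = \frac{-2 + 0 + 8}{-4} = \left(- \frac{1}{4}\right) 6 = - \frac{3}{2}$)
$Y{\left(Z,z \right)} = \left(- \frac{3}{2} + Z\right)^{2}$ ($Y{\left(Z,z \right)} = \left(Z - \frac{3}{2}\right)^{2} = \left(- \frac{3}{2} + Z\right)^{2}$)
$\left(-20 + Y{\left(0,16 \right)}\right)^{2} = \left(-20 + \frac{\left(-3 + 2 \cdot 0\right)^{2}}{4}\right)^{2} = \left(-20 + \frac{\left(-3 + 0\right)^{2}}{4}\right)^{2} = \left(-20 + \frac{\left(-3\right)^{2}}{4}\right)^{2} = \left(-20 + \frac{1}{4} \cdot 9\right)^{2} = \left(-20 + \frac{9}{4}\right)^{2} = \left(- \frac{71}{4}\right)^{2} = \frac{5041}{16}$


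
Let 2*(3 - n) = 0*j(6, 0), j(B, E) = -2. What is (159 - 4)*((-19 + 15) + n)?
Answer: -155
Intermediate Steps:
n = 3 (n = 3 - 0*(-2) = 3 - ½*0 = 3 + 0 = 3)
(159 - 4)*((-19 + 15) + n) = (159 - 4)*((-19 + 15) + 3) = 155*(-4 + 3) = 155*(-1) = -155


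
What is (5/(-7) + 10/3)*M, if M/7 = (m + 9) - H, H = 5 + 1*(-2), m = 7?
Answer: 715/3 ≈ 238.33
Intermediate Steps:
H = 3 (H = 5 - 2 = 3)
M = 91 (M = 7*((7 + 9) - 1*3) = 7*(16 - 3) = 7*13 = 91)
(5/(-7) + 10/3)*M = (5/(-7) + 10/3)*91 = (5*(-1/7) + 10*(1/3))*91 = (-5/7 + 10/3)*91 = (55/21)*91 = 715/3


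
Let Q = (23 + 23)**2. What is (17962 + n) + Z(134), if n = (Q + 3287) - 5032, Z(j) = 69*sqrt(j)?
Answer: 18333 + 69*sqrt(134) ≈ 19132.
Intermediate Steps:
Q = 2116 (Q = 46**2 = 2116)
n = 371 (n = (2116 + 3287) - 5032 = 5403 - 5032 = 371)
(17962 + n) + Z(134) = (17962 + 371) + 69*sqrt(134) = 18333 + 69*sqrt(134)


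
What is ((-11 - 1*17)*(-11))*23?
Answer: 7084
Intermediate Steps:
((-11 - 1*17)*(-11))*23 = ((-11 - 17)*(-11))*23 = -28*(-11)*23 = 308*23 = 7084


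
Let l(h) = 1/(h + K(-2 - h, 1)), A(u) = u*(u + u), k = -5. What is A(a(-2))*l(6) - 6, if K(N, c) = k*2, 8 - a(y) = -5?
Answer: -181/2 ≈ -90.500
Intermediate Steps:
a(y) = 13 (a(y) = 8 - 1*(-5) = 8 + 5 = 13)
K(N, c) = -10 (K(N, c) = -5*2 = -10)
A(u) = 2*u² (A(u) = u*(2*u) = 2*u²)
l(h) = 1/(-10 + h) (l(h) = 1/(h - 10) = 1/(-10 + h))
A(a(-2))*l(6) - 6 = (2*13²)/(-10 + 6) - 6 = (2*169)/(-4) - 6 = 338*(-¼) - 6 = -169/2 - 6 = -181/2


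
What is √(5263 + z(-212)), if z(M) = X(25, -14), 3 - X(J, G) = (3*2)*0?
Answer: √5266 ≈ 72.567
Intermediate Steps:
X(J, G) = 3 (X(J, G) = 3 - 3*2*0 = 3 - 6*0 = 3 - 1*0 = 3 + 0 = 3)
z(M) = 3
√(5263 + z(-212)) = √(5263 + 3) = √5266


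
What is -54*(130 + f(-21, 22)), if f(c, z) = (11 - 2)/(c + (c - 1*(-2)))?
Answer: -140157/20 ≈ -7007.9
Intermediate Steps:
f(c, z) = 9/(2 + 2*c) (f(c, z) = 9/(c + (c + 2)) = 9/(c + (2 + c)) = 9/(2 + 2*c))
-54*(130 + f(-21, 22)) = -54*(130 + 9/(2*(1 - 21))) = -54*(130 + (9/2)/(-20)) = -54*(130 + (9/2)*(-1/20)) = -54*(130 - 9/40) = -54*5191/40 = -140157/20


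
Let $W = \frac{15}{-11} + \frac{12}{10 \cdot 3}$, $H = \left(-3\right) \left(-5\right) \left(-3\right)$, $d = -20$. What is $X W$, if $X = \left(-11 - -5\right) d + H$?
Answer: $- \frac{795}{11} \approx -72.273$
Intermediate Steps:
$H = -45$ ($H = 15 \left(-3\right) = -45$)
$W = - \frac{53}{55}$ ($W = 15 \left(- \frac{1}{11}\right) + \frac{12}{30} = - \frac{15}{11} + 12 \cdot \frac{1}{30} = - \frac{15}{11} + \frac{2}{5} = - \frac{53}{55} \approx -0.96364$)
$X = 75$ ($X = \left(-11 - -5\right) \left(-20\right) - 45 = \left(-11 + 5\right) \left(-20\right) - 45 = \left(-6\right) \left(-20\right) - 45 = 120 - 45 = 75$)
$X W = 75 \left(- \frac{53}{55}\right) = - \frac{795}{11}$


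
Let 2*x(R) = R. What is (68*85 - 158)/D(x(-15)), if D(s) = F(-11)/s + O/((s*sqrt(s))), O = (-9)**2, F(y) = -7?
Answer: 1475775/4619 - 1138455*I*sqrt(30)/4619 ≈ 319.5 - 1350.0*I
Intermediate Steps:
O = 81
x(R) = R/2
D(s) = -7/s + 81/s**(3/2) (D(s) = -7/s + 81/((s*sqrt(s))) = -7/s + 81/(s**(3/2)) = -7/s + 81/s**(3/2))
(68*85 - 158)/D(x(-15)) = (68*85 - 158)/(-7/((1/2)*(-15)) + 81/((1/2)*(-15))**(3/2)) = (5780 - 158)/(-7/(-15/2) + 81/(-15/2)**(3/2)) = 5622/(-7*(-2/15) + 81*(2*I*sqrt(30)/225)) = 5622/(14/15 + 18*I*sqrt(30)/25)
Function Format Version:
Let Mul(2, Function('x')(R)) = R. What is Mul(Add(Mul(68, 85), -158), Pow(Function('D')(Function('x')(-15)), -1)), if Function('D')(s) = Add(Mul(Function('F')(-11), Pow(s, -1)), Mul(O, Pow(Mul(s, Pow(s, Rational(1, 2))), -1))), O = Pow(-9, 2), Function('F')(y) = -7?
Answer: Add(Rational(1475775, 4619), Mul(Rational(-1138455, 4619), I, Pow(30, Rational(1, 2)))) ≈ Add(319.50, Mul(-1350.0, I))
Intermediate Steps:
O = 81
Function('x')(R) = Mul(Rational(1, 2), R)
Function('D')(s) = Add(Mul(-7, Pow(s, -1)), Mul(81, Pow(s, Rational(-3, 2)))) (Function('D')(s) = Add(Mul(-7, Pow(s, -1)), Mul(81, Pow(Mul(s, Pow(s, Rational(1, 2))), -1))) = Add(Mul(-7, Pow(s, -1)), Mul(81, Pow(Pow(s, Rational(3, 2)), -1))) = Add(Mul(-7, Pow(s, -1)), Mul(81, Pow(s, Rational(-3, 2)))))
Mul(Add(Mul(68, 85), -158), Pow(Function('D')(Function('x')(-15)), -1)) = Mul(Add(Mul(68, 85), -158), Pow(Add(Mul(-7, Pow(Mul(Rational(1, 2), -15), -1)), Mul(81, Pow(Mul(Rational(1, 2), -15), Rational(-3, 2)))), -1)) = Mul(Add(5780, -158), Pow(Add(Mul(-7, Pow(Rational(-15, 2), -1)), Mul(81, Pow(Rational(-15, 2), Rational(-3, 2)))), -1)) = Mul(5622, Pow(Add(Mul(-7, Rational(-2, 15)), Mul(81, Mul(Rational(2, 225), I, Pow(30, Rational(1, 2))))), -1)) = Mul(5622, Pow(Add(Rational(14, 15), Mul(Rational(18, 25), I, Pow(30, Rational(1, 2)))), -1))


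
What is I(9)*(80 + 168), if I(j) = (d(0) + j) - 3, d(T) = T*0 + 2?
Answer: 1984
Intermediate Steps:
d(T) = 2 (d(T) = 0 + 2 = 2)
I(j) = -1 + j (I(j) = (2 + j) - 3 = -1 + j)
I(9)*(80 + 168) = (-1 + 9)*(80 + 168) = 8*248 = 1984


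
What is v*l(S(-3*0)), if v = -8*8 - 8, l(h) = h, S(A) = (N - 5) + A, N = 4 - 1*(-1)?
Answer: 0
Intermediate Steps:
N = 5 (N = 4 + 1 = 5)
S(A) = A (S(A) = (5 - 5) + A = 0 + A = A)
v = -72 (v = -64 - 8 = -72)
v*l(S(-3*0)) = -(-216)*0 = -72*0 = 0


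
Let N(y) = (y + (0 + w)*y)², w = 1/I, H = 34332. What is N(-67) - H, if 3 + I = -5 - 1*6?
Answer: -5970431/196 ≈ -30461.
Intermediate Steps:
I = -14 (I = -3 + (-5 - 1*6) = -3 + (-5 - 6) = -3 - 11 = -14)
w = -1/14 (w = 1/(-14) = -1/14 ≈ -0.071429)
N(y) = 169*y²/196 (N(y) = (y + (0 - 1/14)*y)² = (y - y/14)² = (13*y/14)² = 169*y²/196)
N(-67) - H = (169/196)*(-67)² - 1*34332 = (169/196)*4489 - 34332 = 758641/196 - 34332 = -5970431/196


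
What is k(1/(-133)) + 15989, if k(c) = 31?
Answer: 16020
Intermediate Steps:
k(1/(-133)) + 15989 = 31 + 15989 = 16020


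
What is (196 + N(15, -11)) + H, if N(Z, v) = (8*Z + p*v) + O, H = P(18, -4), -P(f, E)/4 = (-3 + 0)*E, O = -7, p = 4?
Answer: 217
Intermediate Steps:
P(f, E) = 12*E (P(f, E) = -4*(-3 + 0)*E = -(-12)*E = 12*E)
H = -48 (H = 12*(-4) = -48)
N(Z, v) = -7 + 4*v + 8*Z (N(Z, v) = (8*Z + 4*v) - 7 = (4*v + 8*Z) - 7 = -7 + 4*v + 8*Z)
(196 + N(15, -11)) + H = (196 + (-7 + 4*(-11) + 8*15)) - 48 = (196 + (-7 - 44 + 120)) - 48 = (196 + 69) - 48 = 265 - 48 = 217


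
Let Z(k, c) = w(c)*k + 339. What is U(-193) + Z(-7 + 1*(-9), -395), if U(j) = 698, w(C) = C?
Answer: 7357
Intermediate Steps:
Z(k, c) = 339 + c*k (Z(k, c) = c*k + 339 = 339 + c*k)
U(-193) + Z(-7 + 1*(-9), -395) = 698 + (339 - 395*(-7 + 1*(-9))) = 698 + (339 - 395*(-7 - 9)) = 698 + (339 - 395*(-16)) = 698 + (339 + 6320) = 698 + 6659 = 7357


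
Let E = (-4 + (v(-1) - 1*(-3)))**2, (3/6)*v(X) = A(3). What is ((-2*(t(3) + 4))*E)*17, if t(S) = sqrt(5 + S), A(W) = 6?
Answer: -16456 - 8228*sqrt(2) ≈ -28092.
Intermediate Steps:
v(X) = 12 (v(X) = 2*6 = 12)
E = 121 (E = (-4 + (12 - 1*(-3)))**2 = (-4 + (12 + 3))**2 = (-4 + 15)**2 = 11**2 = 121)
((-2*(t(3) + 4))*E)*17 = (-2*(sqrt(5 + 3) + 4)*121)*17 = (-2*(sqrt(8) + 4)*121)*17 = (-2*(2*sqrt(2) + 4)*121)*17 = (-2*(4 + 2*sqrt(2))*121)*17 = ((-8 - 4*sqrt(2))*121)*17 = (-968 - 484*sqrt(2))*17 = -16456 - 8228*sqrt(2)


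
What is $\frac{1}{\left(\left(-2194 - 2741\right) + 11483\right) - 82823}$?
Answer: $- \frac{1}{76275} \approx -1.311 \cdot 10^{-5}$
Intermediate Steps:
$\frac{1}{\left(\left(-2194 - 2741\right) + 11483\right) - 82823} = \frac{1}{\left(-4935 + 11483\right) - 82823} = \frac{1}{6548 - 82823} = \frac{1}{-76275} = - \frac{1}{76275}$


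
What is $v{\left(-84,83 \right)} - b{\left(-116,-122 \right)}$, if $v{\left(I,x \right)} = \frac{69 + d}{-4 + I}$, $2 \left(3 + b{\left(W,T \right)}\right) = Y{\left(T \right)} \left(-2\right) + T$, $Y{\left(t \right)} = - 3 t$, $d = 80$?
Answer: $\frac{37691}{88} \approx 428.31$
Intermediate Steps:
$b{\left(W,T \right)} = -3 + \frac{7 T}{2}$ ($b{\left(W,T \right)} = -3 + \frac{- 3 T \left(-2\right) + T}{2} = -3 + \frac{6 T + T}{2} = -3 + \frac{7 T}{2}$)
$v{\left(I,x \right)} = \frac{149}{-4 + I}$ ($v{\left(I,x \right)} = \frac{69 + 80}{-4 + I} = \frac{149}{-4 + I}$)
$v{\left(-84,83 \right)} - b{\left(-116,-122 \right)} = \frac{149}{-4 - 84} - \left(-3 + \frac{7}{2} \left(-122\right)\right) = \frac{149}{-88} - \left(-3 - 427\right) = 149 \left(- \frac{1}{88}\right) - -430 = - \frac{149}{88} + 430 = \frac{37691}{88}$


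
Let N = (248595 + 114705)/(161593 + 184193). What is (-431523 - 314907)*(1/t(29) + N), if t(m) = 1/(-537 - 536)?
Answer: 6587512718370/8233 ≈ 8.0014e+8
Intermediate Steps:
t(m) = -1/1073 (t(m) = 1/(-1073) = -1/1073)
N = 8650/8233 (N = 363300/345786 = 363300*(1/345786) = 8650/8233 ≈ 1.0506)
(-431523 - 314907)*(1/t(29) + N) = (-431523 - 314907)*(1/(-1/1073) + 8650/8233) = -746430*(-1073 + 8650/8233) = -746430*(-8825359/8233) = 6587512718370/8233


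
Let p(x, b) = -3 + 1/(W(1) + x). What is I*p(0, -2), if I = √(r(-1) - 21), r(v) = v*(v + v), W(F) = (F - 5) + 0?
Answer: -13*I*√19/4 ≈ -14.166*I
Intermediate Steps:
W(F) = -5 + F (W(F) = (-5 + F) + 0 = -5 + F)
r(v) = 2*v² (r(v) = v*(2*v) = 2*v²)
p(x, b) = -3 + 1/(-4 + x) (p(x, b) = -3 + 1/((-5 + 1) + x) = -3 + 1/(-4 + x))
I = I*√19 (I = √(2*(-1)² - 21) = √(2*1 - 21) = √(2 - 21) = √(-19) = I*√19 ≈ 4.3589*I)
I*p(0, -2) = (I*√19)*((13 - 3*0)/(-4 + 0)) = (I*√19)*((13 + 0)/(-4)) = (I*√19)*(-¼*13) = (I*√19)*(-13/4) = -13*I*√19/4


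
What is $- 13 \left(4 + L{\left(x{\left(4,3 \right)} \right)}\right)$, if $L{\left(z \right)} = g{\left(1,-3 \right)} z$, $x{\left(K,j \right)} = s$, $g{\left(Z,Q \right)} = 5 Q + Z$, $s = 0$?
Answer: $-52$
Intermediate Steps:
$g{\left(Z,Q \right)} = Z + 5 Q$
$x{\left(K,j \right)} = 0$
$L{\left(z \right)} = - 14 z$ ($L{\left(z \right)} = \left(1 + 5 \left(-3\right)\right) z = \left(1 - 15\right) z = - 14 z$)
$- 13 \left(4 + L{\left(x{\left(4,3 \right)} \right)}\right) = - 13 \left(4 - 0\right) = - 13 \left(4 + 0\right) = \left(-13\right) 4 = -52$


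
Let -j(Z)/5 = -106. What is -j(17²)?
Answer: -530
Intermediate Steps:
j(Z) = 530 (j(Z) = -5*(-106) = 530)
-j(17²) = -1*530 = -530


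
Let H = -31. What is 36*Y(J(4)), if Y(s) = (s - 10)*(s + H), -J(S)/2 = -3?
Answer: 3600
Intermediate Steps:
J(S) = 6 (J(S) = -2*(-3) = 6)
Y(s) = (-31 + s)*(-10 + s) (Y(s) = (s - 10)*(s - 31) = (-10 + s)*(-31 + s) = (-31 + s)*(-10 + s))
36*Y(J(4)) = 36*(310 + 6² - 41*6) = 36*(310 + 36 - 246) = 36*100 = 3600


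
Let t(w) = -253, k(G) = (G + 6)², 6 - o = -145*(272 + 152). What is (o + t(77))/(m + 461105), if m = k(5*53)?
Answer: 20411/178182 ≈ 0.11455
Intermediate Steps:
o = 61486 (o = 6 - (-145)*(272 + 152) = 6 - (-145)*424 = 6 - 1*(-61480) = 6 + 61480 = 61486)
k(G) = (6 + G)²
m = 73441 (m = (6 + 5*53)² = (6 + 265)² = 271² = 73441)
(o + t(77))/(m + 461105) = (61486 - 253)/(73441 + 461105) = 61233/534546 = 61233*(1/534546) = 20411/178182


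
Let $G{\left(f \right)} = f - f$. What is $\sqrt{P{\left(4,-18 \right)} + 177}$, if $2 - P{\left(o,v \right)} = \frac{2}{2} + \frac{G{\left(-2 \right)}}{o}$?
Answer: $\sqrt{178} \approx 13.342$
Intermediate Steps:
$G{\left(f \right)} = 0$
$P{\left(o,v \right)} = 1$ ($P{\left(o,v \right)} = 2 - \left(\frac{2}{2} + \frac{0}{o}\right) = 2 - \left(2 \cdot \frac{1}{2} + 0\right) = 2 - \left(1 + 0\right) = 2 - 1 = 1$)
$\sqrt{P{\left(4,-18 \right)} + 177} = \sqrt{1 + 177} = \sqrt{178}$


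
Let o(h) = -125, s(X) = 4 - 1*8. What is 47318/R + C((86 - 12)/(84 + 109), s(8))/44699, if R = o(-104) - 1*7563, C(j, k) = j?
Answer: -204103708257/33161830508 ≈ -6.1548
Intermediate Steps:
s(X) = -4 (s(X) = 4 - 8 = -4)
R = -7688 (R = -125 - 1*7563 = -125 - 7563 = -7688)
47318/R + C((86 - 12)/(84 + 109), s(8))/44699 = 47318/(-7688) + ((86 - 12)/(84 + 109))/44699 = 47318*(-1/7688) + (74/193)*(1/44699) = -23659/3844 + (74*(1/193))*(1/44699) = -23659/3844 + (74/193)*(1/44699) = -23659/3844 + 74/8626907 = -204103708257/33161830508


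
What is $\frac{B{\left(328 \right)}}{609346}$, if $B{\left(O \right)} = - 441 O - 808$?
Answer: $- \frac{72728}{304673} \approx -0.23871$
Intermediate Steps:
$B{\left(O \right)} = -808 - 441 O$
$\frac{B{\left(328 \right)}}{609346} = \frac{-808 - 144648}{609346} = \left(-808 - 144648\right) \frac{1}{609346} = \left(-145456\right) \frac{1}{609346} = - \frac{72728}{304673}$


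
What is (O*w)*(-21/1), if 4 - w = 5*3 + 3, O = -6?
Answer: -1764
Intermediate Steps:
w = -14 (w = 4 - (5*3 + 3) = 4 - (15 + 3) = 4 - 1*18 = 4 - 18 = -14)
(O*w)*(-21/1) = (-6*(-14))*(-21/1) = 84*(-21*1) = 84*(-21) = -1764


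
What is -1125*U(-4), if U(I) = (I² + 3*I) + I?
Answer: 0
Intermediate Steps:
U(I) = I² + 4*I
-1125*U(-4) = -(-4500)*(4 - 4) = -(-4500)*0 = -1125*0 = 0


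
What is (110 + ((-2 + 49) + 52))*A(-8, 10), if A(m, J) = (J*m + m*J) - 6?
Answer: -34694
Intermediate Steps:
A(m, J) = -6 + 2*J*m (A(m, J) = (J*m + J*m) - 6 = 2*J*m - 6 = -6 + 2*J*m)
(110 + ((-2 + 49) + 52))*A(-8, 10) = (110 + ((-2 + 49) + 52))*(-6 + 2*10*(-8)) = (110 + (47 + 52))*(-6 - 160) = (110 + 99)*(-166) = 209*(-166) = -34694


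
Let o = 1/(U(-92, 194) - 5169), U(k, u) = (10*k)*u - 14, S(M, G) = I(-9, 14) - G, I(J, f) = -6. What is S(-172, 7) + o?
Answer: -2387620/183663 ≈ -13.000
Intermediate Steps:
S(M, G) = -6 - G
U(k, u) = -14 + 10*k*u (U(k, u) = 10*k*u - 14 = -14 + 10*k*u)
o = -1/183663 (o = 1/((-14 + 10*(-92)*194) - 5169) = 1/((-14 - 178480) - 5169) = 1/(-178494 - 5169) = 1/(-183663) = -1/183663 ≈ -5.4448e-6)
S(-172, 7) + o = (-6 - 1*7) - 1/183663 = (-6 - 7) - 1/183663 = -13 - 1/183663 = -2387620/183663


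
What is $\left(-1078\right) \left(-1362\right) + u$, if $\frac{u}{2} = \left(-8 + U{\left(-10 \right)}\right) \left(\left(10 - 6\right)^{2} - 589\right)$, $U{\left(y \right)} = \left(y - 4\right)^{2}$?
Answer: $1252788$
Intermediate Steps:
$U{\left(y \right)} = \left(-4 + y\right)^{2}$
$u = -215448$ ($u = 2 \left(-8 + \left(-4 - 10\right)^{2}\right) \left(\left(10 - 6\right)^{2} - 589\right) = 2 \left(-8 + \left(-14\right)^{2}\right) \left(4^{2} - 589\right) = 2 \left(-8 + 196\right) \left(16 - 589\right) = 2 \cdot 188 \left(-573\right) = 2 \left(-107724\right) = -215448$)
$\left(-1078\right) \left(-1362\right) + u = \left(-1078\right) \left(-1362\right) - 215448 = 1468236 - 215448 = 1252788$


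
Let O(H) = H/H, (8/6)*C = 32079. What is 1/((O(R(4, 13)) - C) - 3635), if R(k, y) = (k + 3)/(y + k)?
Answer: -4/110773 ≈ -3.6110e-5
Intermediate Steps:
R(k, y) = (3 + k)/(k + y)
C = 96237/4 (C = (¾)*32079 = 96237/4 ≈ 24059.)
O(H) = 1
1/((O(R(4, 13)) - C) - 3635) = 1/((1 - 1*96237/4) - 3635) = 1/((1 - 96237/4) - 3635) = 1/(-96233/4 - 3635) = 1/(-110773/4) = -4/110773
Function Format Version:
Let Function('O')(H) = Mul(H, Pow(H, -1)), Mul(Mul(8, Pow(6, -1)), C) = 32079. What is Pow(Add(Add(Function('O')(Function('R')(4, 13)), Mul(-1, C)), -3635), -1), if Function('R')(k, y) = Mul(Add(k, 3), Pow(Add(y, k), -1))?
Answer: Rational(-4, 110773) ≈ -3.6110e-5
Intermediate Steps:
Function('R')(k, y) = Mul(Pow(Add(k, y), -1), Add(3, k)) (Function('R')(k, y) = Mul(Add(3, k), Pow(Add(k, y), -1)) = Mul(Pow(Add(k, y), -1), Add(3, k)))
C = Rational(96237, 4) (C = Mul(Rational(3, 4), 32079) = Rational(96237, 4) ≈ 24059.)
Function('O')(H) = 1
Pow(Add(Add(Function('O')(Function('R')(4, 13)), Mul(-1, C)), -3635), -1) = Pow(Add(Add(1, Mul(-1, Rational(96237, 4))), -3635), -1) = Pow(Add(Add(1, Rational(-96237, 4)), -3635), -1) = Pow(Add(Rational(-96233, 4), -3635), -1) = Pow(Rational(-110773, 4), -1) = Rational(-4, 110773)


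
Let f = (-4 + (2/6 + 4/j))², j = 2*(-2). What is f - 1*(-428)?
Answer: 4048/9 ≈ 449.78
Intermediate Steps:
j = -4
f = 196/9 (f = (-4 + (2/6 + 4/(-4)))² = (-4 + (2*(⅙) + 4*(-¼)))² = (-4 + (⅓ - 1))² = (-4 - ⅔)² = (-14/3)² = 196/9 ≈ 21.778)
f - 1*(-428) = 196/9 - 1*(-428) = 196/9 + 428 = 4048/9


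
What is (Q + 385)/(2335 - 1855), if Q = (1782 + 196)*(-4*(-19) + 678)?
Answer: 1491797/480 ≈ 3107.9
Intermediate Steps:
Q = 1491412 (Q = 1978*(76 + 678) = 1978*754 = 1491412)
(Q + 385)/(2335 - 1855) = (1491412 + 385)/(2335 - 1855) = 1491797/480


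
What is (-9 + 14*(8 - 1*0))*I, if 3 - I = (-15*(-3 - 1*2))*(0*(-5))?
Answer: 309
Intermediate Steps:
I = 3 (I = 3 - (-15*(-3 - 1*2))*0*(-5) = 3 - (-15*(-3 - 2))*0 = 3 - (-15*(-5))*0 = 3 - 75*0 = 3 - 1*0 = 3 + 0 = 3)
(-9 + 14*(8 - 1*0))*I = (-9 + 14*(8 - 1*0))*3 = (-9 + 14*(8 + 0))*3 = (-9 + 14*8)*3 = (-9 + 112)*3 = 103*3 = 309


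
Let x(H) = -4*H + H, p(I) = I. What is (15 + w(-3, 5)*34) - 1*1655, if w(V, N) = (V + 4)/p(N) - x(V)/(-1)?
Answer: -6636/5 ≈ -1327.2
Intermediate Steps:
x(H) = -3*H
w(V, N) = -3*V + (4 + V)/N (w(V, N) = (V + 4)/N - (-3)*V/(-1) = (4 + V)/N + (3*V)*(-1) = (4 + V)/N - 3*V = -3*V + (4 + V)/N)
(15 + w(-3, 5)*34) - 1*1655 = (15 + ((4 - 3 - 3*5*(-3))/5)*34) - 1*1655 = (15 + ((4 - 3 + 45)/5)*34) - 1655 = (15 + ((⅕)*46)*34) - 1655 = (15 + (46/5)*34) - 1655 = (15 + 1564/5) - 1655 = 1639/5 - 1655 = -6636/5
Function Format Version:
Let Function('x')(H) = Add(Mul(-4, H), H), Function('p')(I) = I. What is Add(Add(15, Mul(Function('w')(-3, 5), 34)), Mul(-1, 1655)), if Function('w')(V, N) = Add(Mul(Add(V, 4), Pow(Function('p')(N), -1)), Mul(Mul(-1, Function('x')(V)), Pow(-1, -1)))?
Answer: Rational(-6636, 5) ≈ -1327.2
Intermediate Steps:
Function('x')(H) = Mul(-3, H)
Function('w')(V, N) = Add(Mul(-3, V), Mul(Pow(N, -1), Add(4, V))) (Function('w')(V, N) = Add(Mul(Add(V, 4), Pow(N, -1)), Mul(Mul(-1, Mul(-3, V)), Pow(-1, -1))) = Add(Mul(Add(4, V), Pow(N, -1)), Mul(Mul(3, V), -1)) = Add(Mul(Pow(N, -1), Add(4, V)), Mul(-3, V)) = Add(Mul(-3, V), Mul(Pow(N, -1), Add(4, V))))
Add(Add(15, Mul(Function('w')(-3, 5), 34)), Mul(-1, 1655)) = Add(Add(15, Mul(Mul(Pow(5, -1), Add(4, -3, Mul(-3, 5, -3))), 34)), Mul(-1, 1655)) = Add(Add(15, Mul(Mul(Rational(1, 5), Add(4, -3, 45)), 34)), -1655) = Add(Add(15, Mul(Mul(Rational(1, 5), 46), 34)), -1655) = Add(Add(15, Mul(Rational(46, 5), 34)), -1655) = Add(Add(15, Rational(1564, 5)), -1655) = Add(Rational(1639, 5), -1655) = Rational(-6636, 5)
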